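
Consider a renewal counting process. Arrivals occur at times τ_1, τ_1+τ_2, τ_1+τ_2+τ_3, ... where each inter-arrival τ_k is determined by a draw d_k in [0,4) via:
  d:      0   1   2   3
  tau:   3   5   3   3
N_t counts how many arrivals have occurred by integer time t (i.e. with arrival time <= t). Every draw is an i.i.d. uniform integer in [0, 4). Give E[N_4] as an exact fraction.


Inter-arrival values over d=0..3: [3, 5, 3, 3]
Each d has probability 1/4, so the pmf of τ is: f(3) = 3/4, f(5) = 1/4
Renewal equation for m(n) = E[N_n]: condition on τ_1 = k (if k <= n, one arrival plus a fresh copy on the remaining n−k steps): m(n) = F(n) + Σ_{k<=n} f(k)·m(n−k), where F(n) = P(τ <= n) and m(0) = 0
m(1) = F(1) = 0
m(2) = F(2) = 0
m(3) = F(3) = 3/4
m(4) = F(4) = 3/4
E[N_4] = m(4) = 3/4

3/4


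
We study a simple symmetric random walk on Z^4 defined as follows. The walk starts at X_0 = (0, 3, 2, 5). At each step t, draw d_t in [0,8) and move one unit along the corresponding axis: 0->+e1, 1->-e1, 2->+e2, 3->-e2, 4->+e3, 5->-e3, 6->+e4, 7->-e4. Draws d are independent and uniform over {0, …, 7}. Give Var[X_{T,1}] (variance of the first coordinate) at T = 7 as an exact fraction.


Outcome values over d=0..7: [1, -1, 0, 0, 0, 0, 0, 0]
Σy = 0, Σy² = 2, M = 8
μ = 0/8 = 0,  σ² = 2/8 − (0)² = 1/4
Independent increments: Var[X_7] = 7·σ² = 7·(1/4) = 7/4

7/4


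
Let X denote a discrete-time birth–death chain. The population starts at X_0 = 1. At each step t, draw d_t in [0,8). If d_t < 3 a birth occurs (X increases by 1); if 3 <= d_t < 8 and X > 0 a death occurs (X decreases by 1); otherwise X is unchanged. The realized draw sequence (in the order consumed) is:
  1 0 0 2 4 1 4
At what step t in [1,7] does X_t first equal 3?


t=0: X=1, d=1 → birth, X_1=2
t=1: X=2, d=0 → birth, X_2=3
t=2: X=3, d=0 → birth, X_3=4
t=3: X=4, d=2 → birth, X_4=5
t=4: X=5, d=4 → death, X_5=4
t=5: X=4, d=1 → birth, X_6=5
t=6: X=5, d=4 → death, X_7=4

2


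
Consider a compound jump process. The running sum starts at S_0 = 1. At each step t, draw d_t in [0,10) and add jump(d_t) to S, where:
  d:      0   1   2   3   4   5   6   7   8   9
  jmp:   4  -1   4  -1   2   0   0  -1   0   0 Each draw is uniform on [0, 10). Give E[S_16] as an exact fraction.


61/5

Outcome values over d=0..9: [4, -1, 4, -1, 2, 0, 0, -1, 0, 0]
Σy = 7, Σy² = 39, M = 10
μ = 7/10 = 7/10,  σ² = 39/10 − (7/10)² = 341/100
E[S_16] = 1 + 16·(7/10) = 61/5


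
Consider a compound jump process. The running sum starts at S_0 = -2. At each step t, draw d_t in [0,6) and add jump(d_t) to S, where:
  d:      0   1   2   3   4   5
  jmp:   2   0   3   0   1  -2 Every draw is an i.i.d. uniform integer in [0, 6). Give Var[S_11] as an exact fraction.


Outcome values over d=0..5: [2, 0, 3, 0, 1, -2]
Σy = 4, Σy² = 18, M = 6
μ = 4/6 = 2/3,  σ² = 18/6 − (2/3)² = 23/9
Independent increments: Var[S_11] = 11·σ² = 11·(23/9) = 253/9

253/9


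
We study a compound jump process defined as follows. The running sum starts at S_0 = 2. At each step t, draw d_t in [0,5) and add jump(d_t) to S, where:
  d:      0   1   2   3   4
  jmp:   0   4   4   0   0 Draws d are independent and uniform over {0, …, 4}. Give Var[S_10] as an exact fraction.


Outcome values over d=0..4: [0, 4, 4, 0, 0]
Σy = 8, Σy² = 32, M = 5
μ = 8/5 = 8/5,  σ² = 32/5 − (8/5)² = 96/25
Independent increments: Var[S_10] = 10·σ² = 10·(96/25) = 192/5

192/5


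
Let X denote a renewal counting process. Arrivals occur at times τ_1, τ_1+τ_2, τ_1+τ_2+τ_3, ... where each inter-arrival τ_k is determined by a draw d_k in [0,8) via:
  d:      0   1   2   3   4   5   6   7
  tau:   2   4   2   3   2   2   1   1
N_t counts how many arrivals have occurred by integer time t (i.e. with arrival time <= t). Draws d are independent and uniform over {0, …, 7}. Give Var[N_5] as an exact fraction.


618263/1048576

Inter-arrival values over d=0..7: [2, 4, 2, 3, 2, 2, 1, 1]
Each d has probability 1/8, so the pmf of τ is: f(1) = 1/4, f(2) = 1/2, f(3) = 1/8, f(4) = 1/8
Let p_n(j) = P(N_n = j), with p_0 = [1]. Condition on τ_1: p_n(0) = P(τ > n), and for j >= 1, p_n(j) = Σ_{k<=n} f(k)·p_{n−k}(j−1)
p_1 = [3/4, 1/4]  (j = 0..1)
p_2 = [1/4, 11/16, 1/16]  (j = 0..2)
p_3 = [1/8, 9/16, 19/64, 1/64]  (j = 0..3)
p_4 = [0, 3/8, 33/64, 27/256, 1/256]  (j = 0..4)
p_5 = [0, 3/16, 63/128, 73/256, 35/1024, 1/1024]  (j = 0..5)
E[N_5] = Σ j·p_5(j) = 2221/1024;  E[N_5²] = Σ j²·p_5(j) = 5421/1024
Var[N_5] = 5421/1024 − (2221/1024)² = 618263/1048576


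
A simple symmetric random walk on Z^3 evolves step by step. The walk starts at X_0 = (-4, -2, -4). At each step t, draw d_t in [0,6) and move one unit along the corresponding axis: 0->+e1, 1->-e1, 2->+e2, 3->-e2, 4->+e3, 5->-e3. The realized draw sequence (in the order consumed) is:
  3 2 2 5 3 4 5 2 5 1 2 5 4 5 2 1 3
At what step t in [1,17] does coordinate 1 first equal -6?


t=0: X=(-4, -2, -4), d=3 → -e2, X_1=(-4, -3, -4)
t=1: X=(-4, -3, -4), d=2 → +e2, X_2=(-4, -2, -4)
t=2: X=(-4, -2, -4), d=2 → +e2, X_3=(-4, -1, -4)
t=3: X=(-4, -1, -4), d=5 → -e3, X_4=(-4, -1, -5)
t=4: X=(-4, -1, -5), d=3 → -e2, X_5=(-4, -2, -5)
t=5: X=(-4, -2, -5), d=4 → +e3, X_6=(-4, -2, -4)
t=6: X=(-4, -2, -4), d=5 → -e3, X_7=(-4, -2, -5)
t=7: X=(-4, -2, -5), d=2 → +e2, X_8=(-4, -1, -5)
t=8: X=(-4, -1, -5), d=5 → -e3, X_9=(-4, -1, -6)
t=9: X=(-4, -1, -6), d=1 → -e1, X_10=(-5, -1, -6)
t=10: X=(-5, -1, -6), d=2 → +e2, X_11=(-5, 0, -6)
t=11: X=(-5, 0, -6), d=5 → -e3, X_12=(-5, 0, -7)
t=12: X=(-5, 0, -7), d=4 → +e3, X_13=(-5, 0, -6)
t=13: X=(-5, 0, -6), d=5 → -e3, X_14=(-5, 0, -7)
t=14: X=(-5, 0, -7), d=2 → +e2, X_15=(-5, 1, -7)
t=15: X=(-5, 1, -7), d=1 → -e1, X_16=(-6, 1, -7)
t=16: X=(-6, 1, -7), d=3 → -e2, X_17=(-6, 0, -7)

16


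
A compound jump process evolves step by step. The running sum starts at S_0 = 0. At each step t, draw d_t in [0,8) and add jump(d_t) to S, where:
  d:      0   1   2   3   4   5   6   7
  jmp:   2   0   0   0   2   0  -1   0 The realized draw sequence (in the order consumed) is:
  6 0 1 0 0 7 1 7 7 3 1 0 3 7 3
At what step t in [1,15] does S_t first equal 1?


t=0: S=0, d=6, jump=-1, S_1=-1
t=1: S=-1, d=0, jump=2, S_2=1
t=2: S=1, d=1, jump=0, S_3=1
t=3: S=1, d=0, jump=2, S_4=3
t=4: S=3, d=0, jump=2, S_5=5
t=5: S=5, d=7, jump=0, S_6=5
t=6: S=5, d=1, jump=0, S_7=5
t=7: S=5, d=7, jump=0, S_8=5
t=8: S=5, d=7, jump=0, S_9=5
t=9: S=5, d=3, jump=0, S_10=5
t=10: S=5, d=1, jump=0, S_11=5
t=11: S=5, d=0, jump=2, S_12=7
t=12: S=7, d=3, jump=0, S_13=7
t=13: S=7, d=7, jump=0, S_14=7
t=14: S=7, d=3, jump=0, S_15=7

2


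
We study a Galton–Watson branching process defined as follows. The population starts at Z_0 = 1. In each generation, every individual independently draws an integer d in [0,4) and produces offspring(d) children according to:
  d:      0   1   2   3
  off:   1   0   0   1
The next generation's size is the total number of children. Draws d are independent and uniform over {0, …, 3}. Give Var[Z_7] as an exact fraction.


Outcome values over d=0..3: [1, 0, 0, 1]
Σy = 2, Σy² = 2, M = 4
μ = 2/4 = 1/2,  σ² = 2/4 − (1/2)² = 1/4
V_0 = 0, E_0 = 1
V_1 = 1/4·E_0 + (1/2)²·V_0 = 1/4;  E_1 = 1/2
V_2 = 1/4·E_1 + (1/2)²·V_1 = 3/16;  E_2 = 1/4
V_3 = 1/4·E_2 + (1/2)²·V_2 = 7/64;  E_3 = 1/8
V_4 = 1/4·E_3 + (1/2)²·V_3 = 15/256;  E_4 = 1/16
V_5 = 1/4·E_4 + (1/2)²·V_4 = 31/1024;  E_5 = 1/32
V_6 = 1/4·E_5 + (1/2)²·V_5 = 63/4096;  E_6 = 1/64
V_7 = 1/4·E_6 + (1/2)²·V_6 = 127/16384;  E_7 = 1/128

127/16384


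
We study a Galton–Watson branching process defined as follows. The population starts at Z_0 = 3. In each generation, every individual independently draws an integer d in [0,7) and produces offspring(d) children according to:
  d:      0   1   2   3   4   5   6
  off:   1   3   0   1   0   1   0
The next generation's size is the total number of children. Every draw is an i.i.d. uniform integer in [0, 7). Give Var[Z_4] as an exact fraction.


Outcome values over d=0..6: [1, 3, 0, 1, 0, 1, 0]
Σy = 6, Σy² = 12, M = 7
μ = 6/7 = 6/7,  σ² = 12/7 − (6/7)² = 48/49
V_0 = 0, E_0 = 3
V_1 = 48/49·E_0 + (6/7)²·V_0 = 144/49;  E_1 = 18/7
V_2 = 48/49·E_1 + (6/7)²·V_1 = 11232/2401;  E_2 = 108/49
V_3 = 48/49·E_2 + (6/7)²·V_2 = 658368/117649;  E_3 = 648/343
V_4 = 48/49·E_3 + (6/7)²·V_3 = 34369920/5764801;  E_4 = 3888/2401

34369920/5764801


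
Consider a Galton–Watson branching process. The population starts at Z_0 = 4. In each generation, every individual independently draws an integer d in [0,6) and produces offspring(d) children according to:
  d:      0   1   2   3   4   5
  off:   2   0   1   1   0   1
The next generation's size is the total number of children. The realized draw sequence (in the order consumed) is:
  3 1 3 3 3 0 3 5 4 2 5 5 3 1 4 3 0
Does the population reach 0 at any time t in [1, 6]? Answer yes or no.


no

gen 0: Z_0=4, draws=[3, 1, 3, 3], offspring=[1, 0, 1, 1], Z_1=3
gen 1: Z_1=3, draws=[3, 0, 3], offspring=[1, 2, 1], Z_2=4
gen 2: Z_2=4, draws=[5, 4, 2, 5], offspring=[1, 0, 1, 1], Z_3=3
gen 3: Z_3=3, draws=[5, 3, 1], offspring=[1, 1, 0], Z_4=2
gen 4: Z_4=2, draws=[4, 3], offspring=[0, 1], Z_5=1
gen 5: Z_5=1, draws=[0], offspring=[2], Z_6=2


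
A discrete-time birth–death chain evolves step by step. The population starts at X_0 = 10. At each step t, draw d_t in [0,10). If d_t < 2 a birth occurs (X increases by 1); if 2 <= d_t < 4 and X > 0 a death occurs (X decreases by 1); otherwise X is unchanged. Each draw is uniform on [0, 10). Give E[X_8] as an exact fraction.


10

X can drop by at most 1 per step and X_0 = 10 > T = 8, so X_t >= 10 − t >= 2 > 0 for every t <= 8: the floor at 0 (the 'and X > 0' condition) never binds. Hence X_8 = X_0 + Σ_{t<8} Y_t with i.i.d. increments Y_t = y(d_t) ∈ {+1, −1, 0}.
Outcome values over d=0..9: [1, 1, -1, -1, 0, 0, 0, 0, 0, 0]
Σy = 0, Σy² = 4, M = 10
μ = 0/10 = 0,  σ² = 4/10 − (0)² = 2/5
E[X_8] = 10 + 8·(0) = 10


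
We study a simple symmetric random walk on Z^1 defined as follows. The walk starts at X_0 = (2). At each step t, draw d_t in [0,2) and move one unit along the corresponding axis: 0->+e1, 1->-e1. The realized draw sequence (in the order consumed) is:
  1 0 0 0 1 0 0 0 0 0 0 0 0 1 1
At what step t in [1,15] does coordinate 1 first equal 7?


9

t=0: X=(2), d=1 → -e1, X_1=(1)
t=1: X=(1), d=0 → +e1, X_2=(2)
t=2: X=(2), d=0 → +e1, X_3=(3)
t=3: X=(3), d=0 → +e1, X_4=(4)
t=4: X=(4), d=1 → -e1, X_5=(3)
t=5: X=(3), d=0 → +e1, X_6=(4)
t=6: X=(4), d=0 → +e1, X_7=(5)
t=7: X=(5), d=0 → +e1, X_8=(6)
t=8: X=(6), d=0 → +e1, X_9=(7)
t=9: X=(7), d=0 → +e1, X_10=(8)
t=10: X=(8), d=0 → +e1, X_11=(9)
t=11: X=(9), d=0 → +e1, X_12=(10)
t=12: X=(10), d=0 → +e1, X_13=(11)
t=13: X=(11), d=1 → -e1, X_14=(10)
t=14: X=(10), d=1 → -e1, X_15=(9)


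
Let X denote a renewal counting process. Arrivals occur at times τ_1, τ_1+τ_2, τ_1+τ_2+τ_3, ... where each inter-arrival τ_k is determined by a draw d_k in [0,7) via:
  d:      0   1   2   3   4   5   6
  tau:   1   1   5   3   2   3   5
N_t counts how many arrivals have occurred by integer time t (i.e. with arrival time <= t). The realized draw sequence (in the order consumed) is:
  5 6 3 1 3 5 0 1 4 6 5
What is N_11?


3

draw d_1=5: τ_1=3, arrival time A_1=3
draw d_2=6: τ_2=5, arrival time A_2=8
draw d_3=3: τ_3=3, arrival time A_3=11
draw d_4=1: τ_4=1, arrival time A_4=12
draw d_5=3: τ_5=3, arrival time A_5=15
draw d_6=5: τ_6=3, arrival time A_6=18
draw d_7=0: τ_7=1, arrival time A_7=19
draw d_8=1: τ_8=1, arrival time A_8=20
draw d_9=4: τ_9=2, arrival time A_9=22
draw d_10=6: τ_10=5, arrival time A_10=27
draw d_11=5: τ_11=3, arrival time A_11=30
N_t over t=0..11: 0:0 1:0 2:0 3:1 4:1 5:1 6:1 7:1 8:2 9:2 10:2 11:3


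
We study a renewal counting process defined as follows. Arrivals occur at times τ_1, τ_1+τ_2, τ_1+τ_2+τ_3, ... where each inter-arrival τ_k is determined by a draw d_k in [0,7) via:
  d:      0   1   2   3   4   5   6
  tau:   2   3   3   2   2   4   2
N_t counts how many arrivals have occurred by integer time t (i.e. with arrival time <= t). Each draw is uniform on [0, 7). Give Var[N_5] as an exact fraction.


Inter-arrival values over d=0..6: [2, 3, 3, 2, 2, 4, 2]
Each d has probability 1/7, so the pmf of τ is: f(2) = 4/7, f(3) = 2/7, f(4) = 1/7
Let p_n(j) = P(N_n = j), with p_0 = [1]. Condition on τ_1: p_n(0) = P(τ > n), and for j >= 1, p_n(j) = Σ_{k<=n} f(k)·p_{n−k}(j−1)
p_1 = [1]  (j = 0)
p_2 = [3/7, 4/7]  (j = 0..1)
p_3 = [1/7, 6/7]  (j = 0..1)
p_4 = [0, 33/49, 16/49]  (j = 0..2)
p_5 = [0, 17/49, 32/49]  (j = 0..2)
E[N_5] = Σ j·p_5(j) = 81/49;  E[N_5²] = Σ j²·p_5(j) = 145/49
Var[N_5] = 145/49 − (81/49)² = 544/2401

544/2401


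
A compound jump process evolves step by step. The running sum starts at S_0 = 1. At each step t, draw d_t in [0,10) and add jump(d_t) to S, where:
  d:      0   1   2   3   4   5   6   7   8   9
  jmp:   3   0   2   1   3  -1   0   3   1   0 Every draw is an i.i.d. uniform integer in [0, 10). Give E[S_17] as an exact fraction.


107/5

Outcome values over d=0..9: [3, 0, 2, 1, 3, -1, 0, 3, 1, 0]
Σy = 12, Σy² = 34, M = 10
μ = 12/10 = 6/5,  σ² = 34/10 − (6/5)² = 49/25
E[S_17] = 1 + 17·(6/5) = 107/5


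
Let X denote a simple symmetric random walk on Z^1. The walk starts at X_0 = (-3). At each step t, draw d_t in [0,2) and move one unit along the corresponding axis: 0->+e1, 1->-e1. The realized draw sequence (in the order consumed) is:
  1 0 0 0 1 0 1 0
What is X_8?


t=0: X=(-3), d=1 → -e1, X_1=(-4)
t=1: X=(-4), d=0 → +e1, X_2=(-3)
t=2: X=(-3), d=0 → +e1, X_3=(-2)
t=3: X=(-2), d=0 → +e1, X_4=(-1)
t=4: X=(-1), d=1 → -e1, X_5=(-2)
t=5: X=(-2), d=0 → +e1, X_6=(-1)
t=6: X=(-1), d=1 → -e1, X_7=(-2)
t=7: X=(-2), d=0 → +e1, X_8=(-1)

(-1)


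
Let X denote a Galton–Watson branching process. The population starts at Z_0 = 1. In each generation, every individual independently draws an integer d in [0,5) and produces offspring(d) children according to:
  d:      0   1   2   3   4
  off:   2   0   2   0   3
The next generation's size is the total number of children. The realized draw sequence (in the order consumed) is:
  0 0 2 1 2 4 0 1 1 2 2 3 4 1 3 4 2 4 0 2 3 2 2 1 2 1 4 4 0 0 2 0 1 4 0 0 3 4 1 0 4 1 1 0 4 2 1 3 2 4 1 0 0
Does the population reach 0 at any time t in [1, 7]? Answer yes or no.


no

gen 0: Z_0=1, draws=[0], offspring=[2], Z_1=2
gen 1: Z_1=2, draws=[0, 2], offspring=[2, 2], Z_2=4
gen 2: Z_2=4, draws=[1, 2, 4, 0], offspring=[0, 2, 3, 2], Z_3=7
gen 3: Z_3=7, draws=[1, 1, 2, 2, 3, 4, 1], offspring=[0, 0, 2, 2, 0, 3, 0], Z_4=7
gen 4: Z_4=7, draws=[3, 4, 2, 4, 0, 2, 3], offspring=[0, 3, 2, 3, 2, 2, 0], Z_5=12
gen 5: Z_5=12, draws=[2, 2, 1, 2, 1, 4, 4, 0, 0, 2, 0, 1], offspring=[2, 2, 0, 2, 0, 3, 3, 2, 2, 2, 2, 0], Z_6=20
gen 6: Z_6=20, draws=[4, 0, 0, 3, 4, 1, 0, 4, 1, 1, 0, 4, 2, 1, 3, 2, 4, 1, 0, 0], offspring=[3, 2, 2, 0, 3, 0, 2, 3, 0, 0, 2, 3, 2, 0, 0, 2, 3, 0, 2, 2], Z_7=31


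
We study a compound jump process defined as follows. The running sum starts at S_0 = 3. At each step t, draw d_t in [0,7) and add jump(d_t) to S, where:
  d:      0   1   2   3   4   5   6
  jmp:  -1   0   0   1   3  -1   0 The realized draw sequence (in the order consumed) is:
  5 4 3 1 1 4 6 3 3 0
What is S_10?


10

t=0: S=3, d=5, jump=-1, S_1=2
t=1: S=2, d=4, jump=3, S_2=5
t=2: S=5, d=3, jump=1, S_3=6
t=3: S=6, d=1, jump=0, S_4=6
t=4: S=6, d=1, jump=0, S_5=6
t=5: S=6, d=4, jump=3, S_6=9
t=6: S=9, d=6, jump=0, S_7=9
t=7: S=9, d=3, jump=1, S_8=10
t=8: S=10, d=3, jump=1, S_9=11
t=9: S=11, d=0, jump=-1, S_10=10


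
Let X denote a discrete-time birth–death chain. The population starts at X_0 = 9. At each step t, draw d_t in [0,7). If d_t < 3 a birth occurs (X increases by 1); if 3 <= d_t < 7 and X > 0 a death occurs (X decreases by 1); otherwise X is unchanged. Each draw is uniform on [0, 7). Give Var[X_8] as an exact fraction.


X can drop by at most 1 per step and X_0 = 9 > T = 8, so X_t >= 9 − t >= 1 > 0 for every t <= 8: the floor at 0 (the 'and X > 0' condition) never binds. Hence X_8 = X_0 + Σ_{t<8} Y_t with i.i.d. increments Y_t = y(d_t) ∈ {+1, −1, 0}.
Outcome values over d=0..6: [1, 1, 1, -1, -1, -1, -1]
Σy = -1, Σy² = 7, M = 7
μ = -1/7 = -1/7,  σ² = 7/7 − (-1/7)² = 48/49
Independent increments: Var[X_8] = 8·σ² = 8·(48/49) = 384/49

384/49


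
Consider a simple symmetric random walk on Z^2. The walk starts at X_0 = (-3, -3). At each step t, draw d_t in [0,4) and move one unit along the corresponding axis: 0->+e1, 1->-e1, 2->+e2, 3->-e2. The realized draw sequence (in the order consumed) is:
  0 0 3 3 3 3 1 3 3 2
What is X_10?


(-2, -8)

t=0: X=(-3, -3), d=0 → +e1, X_1=(-2, -3)
t=1: X=(-2, -3), d=0 → +e1, X_2=(-1, -3)
t=2: X=(-1, -3), d=3 → -e2, X_3=(-1, -4)
t=3: X=(-1, -4), d=3 → -e2, X_4=(-1, -5)
t=4: X=(-1, -5), d=3 → -e2, X_5=(-1, -6)
t=5: X=(-1, -6), d=3 → -e2, X_6=(-1, -7)
t=6: X=(-1, -7), d=1 → -e1, X_7=(-2, -7)
t=7: X=(-2, -7), d=3 → -e2, X_8=(-2, -8)
t=8: X=(-2, -8), d=3 → -e2, X_9=(-2, -9)
t=9: X=(-2, -9), d=2 → +e2, X_10=(-2, -8)


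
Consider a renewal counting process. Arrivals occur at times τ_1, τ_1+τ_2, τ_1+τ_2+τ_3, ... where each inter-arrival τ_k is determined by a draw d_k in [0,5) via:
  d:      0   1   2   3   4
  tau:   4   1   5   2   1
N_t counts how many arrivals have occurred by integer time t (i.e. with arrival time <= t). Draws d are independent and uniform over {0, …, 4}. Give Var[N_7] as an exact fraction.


7782175486/6103515625

Inter-arrival values over d=0..4: [4, 1, 5, 2, 1]
Each d has probability 1/5, so the pmf of τ is: f(1) = 2/5, f(2) = 1/5, f(4) = 1/5, f(5) = 1/5
Let p_n(j) = P(N_n = j), with p_0 = [1]. Condition on τ_1: p_n(0) = P(τ > n), and for j >= 1, p_n(j) = Σ_{k<=n} f(k)·p_{n−k}(j−1)
p_1 = [3/5, 2/5]  (j = 0..1)
p_2 = [2/5, 11/25, 4/25]  (j = 0..2)
p_3 = [2/5, 7/25, 32/125, 8/125]  (j = 0..3)
p_4 = [1/5, 11/25, 1/5, 84/625, 16/625]  (j = 0..4)
p_5 = [0, 12/25, 39/125, 82/625, 208/3125, 32/3125]  (j = 0..5)
p_6 = [0, 6/25, 56/125, 123/625, 248/3125, 496/15625, 64/15625]  (j = 0..6)
p_7 = [0, 4/25, 42/125, 203/625, 368/3125, 704/15625, 1152/78125, 128/78125]  (j = 0..7)
E[N_7] = Σ j·p_7(j) = 203333/78125;  E[N_7²] = Σ j²·p_7(j) = 628819/78125
Var[N_7] = 628819/78125 − (203333/78125)² = 7782175486/6103515625


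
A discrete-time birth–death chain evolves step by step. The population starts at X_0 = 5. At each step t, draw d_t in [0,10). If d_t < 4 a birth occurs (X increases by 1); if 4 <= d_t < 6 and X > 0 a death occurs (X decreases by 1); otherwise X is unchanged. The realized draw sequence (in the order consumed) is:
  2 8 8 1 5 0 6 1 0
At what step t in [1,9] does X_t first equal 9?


t=0: X=5, d=2 → birth, X_1=6
t=1: X=6, d=8 → hold, X_2=6
t=2: X=6, d=8 → hold, X_3=6
t=3: X=6, d=1 → birth, X_4=7
t=4: X=7, d=5 → death, X_5=6
t=5: X=6, d=0 → birth, X_6=7
t=6: X=7, d=6 → hold, X_7=7
t=7: X=7, d=1 → birth, X_8=8
t=8: X=8, d=0 → birth, X_9=9

9


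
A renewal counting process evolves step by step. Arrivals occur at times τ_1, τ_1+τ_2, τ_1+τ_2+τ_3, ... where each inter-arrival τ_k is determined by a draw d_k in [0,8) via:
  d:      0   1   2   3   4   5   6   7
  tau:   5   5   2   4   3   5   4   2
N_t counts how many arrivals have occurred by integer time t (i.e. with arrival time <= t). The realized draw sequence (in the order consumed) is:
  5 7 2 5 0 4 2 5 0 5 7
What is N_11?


3

draw d_1=5: τ_1=5, arrival time A_1=5
draw d_2=7: τ_2=2, arrival time A_2=7
draw d_3=2: τ_3=2, arrival time A_3=9
draw d_4=5: τ_4=5, arrival time A_4=14
draw d_5=0: τ_5=5, arrival time A_5=19
draw d_6=4: τ_6=3, arrival time A_6=22
draw d_7=2: τ_7=2, arrival time A_7=24
draw d_8=5: τ_8=5, arrival time A_8=29
draw d_9=0: τ_9=5, arrival time A_9=34
draw d_10=5: τ_10=5, arrival time A_10=39
draw d_11=7: τ_11=2, arrival time A_11=41
N_t over t=0..11: 0:0 1:0 2:0 3:0 4:0 5:1 6:1 7:2 8:2 9:3 10:3 11:3


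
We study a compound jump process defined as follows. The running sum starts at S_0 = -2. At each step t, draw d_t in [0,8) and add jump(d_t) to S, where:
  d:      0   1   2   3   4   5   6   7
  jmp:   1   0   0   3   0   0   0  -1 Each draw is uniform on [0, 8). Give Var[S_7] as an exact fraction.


553/64

Outcome values over d=0..7: [1, 0, 0, 3, 0, 0, 0, -1]
Σy = 3, Σy² = 11, M = 8
μ = 3/8 = 3/8,  σ² = 11/8 − (3/8)² = 79/64
Independent increments: Var[S_7] = 7·σ² = 7·(79/64) = 553/64


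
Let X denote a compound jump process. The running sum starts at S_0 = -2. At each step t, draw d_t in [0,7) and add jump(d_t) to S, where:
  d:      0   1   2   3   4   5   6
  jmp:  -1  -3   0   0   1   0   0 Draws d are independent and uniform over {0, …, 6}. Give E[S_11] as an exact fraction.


Outcome values over d=0..6: [-1, -3, 0, 0, 1, 0, 0]
Σy = -3, Σy² = 11, M = 7
μ = -3/7 = -3/7,  σ² = 11/7 − (-3/7)² = 68/49
E[S_11] = -2 + 11·(-3/7) = -47/7

-47/7


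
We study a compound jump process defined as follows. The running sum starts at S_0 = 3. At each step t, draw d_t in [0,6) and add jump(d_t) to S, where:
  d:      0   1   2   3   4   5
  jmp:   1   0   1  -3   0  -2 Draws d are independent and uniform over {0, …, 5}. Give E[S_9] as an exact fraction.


-3/2

Outcome values over d=0..5: [1, 0, 1, -3, 0, -2]
Σy = -3, Σy² = 15, M = 6
μ = -3/6 = -1/2,  σ² = 15/6 − (-1/2)² = 9/4
E[S_9] = 3 + 9·(-1/2) = -3/2


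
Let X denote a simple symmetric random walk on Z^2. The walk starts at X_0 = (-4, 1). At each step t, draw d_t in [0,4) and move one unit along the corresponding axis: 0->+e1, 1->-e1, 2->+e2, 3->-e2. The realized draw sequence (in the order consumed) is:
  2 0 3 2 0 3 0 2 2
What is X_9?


t=0: X=(-4, 1), d=2 → +e2, X_1=(-4, 2)
t=1: X=(-4, 2), d=0 → +e1, X_2=(-3, 2)
t=2: X=(-3, 2), d=3 → -e2, X_3=(-3, 1)
t=3: X=(-3, 1), d=2 → +e2, X_4=(-3, 2)
t=4: X=(-3, 2), d=0 → +e1, X_5=(-2, 2)
t=5: X=(-2, 2), d=3 → -e2, X_6=(-2, 1)
t=6: X=(-2, 1), d=0 → +e1, X_7=(-1, 1)
t=7: X=(-1, 1), d=2 → +e2, X_8=(-1, 2)
t=8: X=(-1, 2), d=2 → +e2, X_9=(-1, 3)

(-1, 3)


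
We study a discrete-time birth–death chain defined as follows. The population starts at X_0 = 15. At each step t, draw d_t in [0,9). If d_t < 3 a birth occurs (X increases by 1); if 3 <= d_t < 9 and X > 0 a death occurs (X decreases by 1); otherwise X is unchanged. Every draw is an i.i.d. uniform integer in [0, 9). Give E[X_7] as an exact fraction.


X can drop by at most 1 per step and X_0 = 15 > T = 7, so X_t >= 15 − t >= 8 > 0 for every t <= 7: the floor at 0 (the 'and X > 0' condition) never binds. Hence X_7 = X_0 + Σ_{t<7} Y_t with i.i.d. increments Y_t = y(d_t) ∈ {+1, −1, 0}.
Outcome values over d=0..8: [1, 1, 1, -1, -1, -1, -1, -1, -1]
Σy = -3, Σy² = 9, M = 9
μ = -3/9 = -1/3,  σ² = 9/9 − (-1/3)² = 8/9
E[X_7] = 15 + 7·(-1/3) = 38/3

38/3


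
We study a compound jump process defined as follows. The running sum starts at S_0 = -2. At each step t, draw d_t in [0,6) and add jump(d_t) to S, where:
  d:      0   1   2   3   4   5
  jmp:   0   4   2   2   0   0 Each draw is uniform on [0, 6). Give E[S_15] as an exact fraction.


Outcome values over d=0..5: [0, 4, 2, 2, 0, 0]
Σy = 8, Σy² = 24, M = 6
μ = 8/6 = 4/3,  σ² = 24/6 − (4/3)² = 20/9
E[S_15] = -2 + 15·(4/3) = 18

18


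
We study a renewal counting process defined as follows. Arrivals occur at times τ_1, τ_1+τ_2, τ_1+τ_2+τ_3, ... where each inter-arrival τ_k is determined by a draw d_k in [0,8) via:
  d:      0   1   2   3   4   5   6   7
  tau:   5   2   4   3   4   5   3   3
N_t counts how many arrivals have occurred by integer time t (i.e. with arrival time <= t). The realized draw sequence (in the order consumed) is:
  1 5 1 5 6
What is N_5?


1

draw d_1=1: τ_1=2, arrival time A_1=2
draw d_2=5: τ_2=5, arrival time A_2=7
draw d_3=1: τ_3=2, arrival time A_3=9
draw d_4=5: τ_4=5, arrival time A_4=14
draw d_5=6: τ_5=3, arrival time A_5=17
N_t over t=0..5: 0:0 1:0 2:1 3:1 4:1 5:1


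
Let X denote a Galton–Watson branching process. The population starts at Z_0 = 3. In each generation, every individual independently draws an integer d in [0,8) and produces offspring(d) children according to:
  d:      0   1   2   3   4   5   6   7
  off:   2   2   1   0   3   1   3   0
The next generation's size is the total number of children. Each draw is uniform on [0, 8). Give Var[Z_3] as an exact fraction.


Outcome values over d=0..7: [2, 2, 1, 0, 3, 1, 3, 0]
Σy = 12, Σy² = 28, M = 8
μ = 12/8 = 3/2,  σ² = 28/8 − (3/2)² = 5/4
V_0 = 0, E_0 = 3
V_1 = 5/4·E_0 + (3/2)²·V_0 = 15/4;  E_1 = 9/2
V_2 = 5/4·E_1 + (3/2)²·V_1 = 225/16;  E_2 = 27/4
V_3 = 5/4·E_2 + (3/2)²·V_2 = 2565/64;  E_3 = 81/8

2565/64


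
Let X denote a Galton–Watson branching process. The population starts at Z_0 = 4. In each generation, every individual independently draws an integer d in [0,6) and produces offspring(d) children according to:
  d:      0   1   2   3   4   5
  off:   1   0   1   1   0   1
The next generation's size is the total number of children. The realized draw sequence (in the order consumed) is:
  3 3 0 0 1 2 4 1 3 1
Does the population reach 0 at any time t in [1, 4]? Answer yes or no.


yes

gen 0: Z_0=4, draws=[3, 3, 0, 0], offspring=[1, 1, 1, 1], Z_1=4
gen 1: Z_1=4, draws=[1, 2, 4, 1], offspring=[0, 1, 0, 0], Z_2=1
gen 2: Z_2=1, draws=[3], offspring=[1], Z_3=1
gen 3: Z_3=1, draws=[1], offspring=[0], Z_4=0


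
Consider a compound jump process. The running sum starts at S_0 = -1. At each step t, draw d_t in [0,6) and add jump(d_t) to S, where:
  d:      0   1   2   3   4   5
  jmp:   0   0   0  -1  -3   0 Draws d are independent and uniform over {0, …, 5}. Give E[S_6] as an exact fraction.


Outcome values over d=0..5: [0, 0, 0, -1, -3, 0]
Σy = -4, Σy² = 10, M = 6
μ = -4/6 = -2/3,  σ² = 10/6 − (-2/3)² = 11/9
E[S_6] = -1 + 6·(-2/3) = -5

-5


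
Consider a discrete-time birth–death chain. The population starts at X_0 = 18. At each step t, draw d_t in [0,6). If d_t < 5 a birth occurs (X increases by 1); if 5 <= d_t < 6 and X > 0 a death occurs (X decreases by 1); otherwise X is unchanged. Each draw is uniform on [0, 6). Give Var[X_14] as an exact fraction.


X can drop by at most 1 per step and X_0 = 18 > T = 14, so X_t >= 18 − t >= 4 > 0 for every t <= 14: the floor at 0 (the 'and X > 0' condition) never binds. Hence X_14 = X_0 + Σ_{t<14} Y_t with i.i.d. increments Y_t = y(d_t) ∈ {+1, −1, 0}.
Outcome values over d=0..5: [1, 1, 1, 1, 1, -1]
Σy = 4, Σy² = 6, M = 6
μ = 4/6 = 2/3,  σ² = 6/6 − (2/3)² = 5/9
Independent increments: Var[X_14] = 14·σ² = 14·(5/9) = 70/9

70/9


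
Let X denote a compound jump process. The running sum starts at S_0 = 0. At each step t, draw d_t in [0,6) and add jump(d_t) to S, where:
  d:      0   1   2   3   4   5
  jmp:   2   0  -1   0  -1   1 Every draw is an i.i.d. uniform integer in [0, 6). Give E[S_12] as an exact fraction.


2

Outcome values over d=0..5: [2, 0, -1, 0, -1, 1]
Σy = 1, Σy² = 7, M = 6
μ = 1/6 = 1/6,  σ² = 7/6 − (1/6)² = 41/36
E[S_12] = 0 + 12·(1/6) = 2


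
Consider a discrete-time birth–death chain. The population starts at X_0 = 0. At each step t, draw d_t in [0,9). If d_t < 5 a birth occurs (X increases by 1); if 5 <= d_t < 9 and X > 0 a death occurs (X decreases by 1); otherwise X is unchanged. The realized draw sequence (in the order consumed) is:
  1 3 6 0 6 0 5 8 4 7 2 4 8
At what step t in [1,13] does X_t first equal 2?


t=0: X=0, d=1 → birth, X_1=1
t=1: X=1, d=3 → birth, X_2=2
t=2: X=2, d=6 → death, X_3=1
t=3: X=1, d=0 → birth, X_4=2
t=4: X=2, d=6 → death, X_5=1
t=5: X=1, d=0 → birth, X_6=2
t=6: X=2, d=5 → death, X_7=1
t=7: X=1, d=8 → death, X_8=0
t=8: X=0, d=4 → birth, X_9=1
t=9: X=1, d=7 → death, X_10=0
t=10: X=0, d=2 → birth, X_11=1
t=11: X=1, d=4 → birth, X_12=2
t=12: X=2, d=8 → death, X_13=1

2


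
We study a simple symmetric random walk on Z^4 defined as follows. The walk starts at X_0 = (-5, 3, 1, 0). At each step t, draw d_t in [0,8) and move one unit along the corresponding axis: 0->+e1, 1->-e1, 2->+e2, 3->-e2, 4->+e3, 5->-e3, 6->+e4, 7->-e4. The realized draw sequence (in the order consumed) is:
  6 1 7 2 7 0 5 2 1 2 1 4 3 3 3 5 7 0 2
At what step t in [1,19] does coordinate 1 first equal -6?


t=0: X=(-5, 3, 1, 0), d=6 → +e4, X_1=(-5, 3, 1, 1)
t=1: X=(-5, 3, 1, 1), d=1 → -e1, X_2=(-6, 3, 1, 1)
t=2: X=(-6, 3, 1, 1), d=7 → -e4, X_3=(-6, 3, 1, 0)
t=3: X=(-6, 3, 1, 0), d=2 → +e2, X_4=(-6, 4, 1, 0)
t=4: X=(-6, 4, 1, 0), d=7 → -e4, X_5=(-6, 4, 1, -1)
t=5: X=(-6, 4, 1, -1), d=0 → +e1, X_6=(-5, 4, 1, -1)
t=6: X=(-5, 4, 1, -1), d=5 → -e3, X_7=(-5, 4, 0, -1)
t=7: X=(-5, 4, 0, -1), d=2 → +e2, X_8=(-5, 5, 0, -1)
t=8: X=(-5, 5, 0, -1), d=1 → -e1, X_9=(-6, 5, 0, -1)
t=9: X=(-6, 5, 0, -1), d=2 → +e2, X_10=(-6, 6, 0, -1)
t=10: X=(-6, 6, 0, -1), d=1 → -e1, X_11=(-7, 6, 0, -1)
t=11: X=(-7, 6, 0, -1), d=4 → +e3, X_12=(-7, 6, 1, -1)
t=12: X=(-7, 6, 1, -1), d=3 → -e2, X_13=(-7, 5, 1, -1)
t=13: X=(-7, 5, 1, -1), d=3 → -e2, X_14=(-7, 4, 1, -1)
t=14: X=(-7, 4, 1, -1), d=3 → -e2, X_15=(-7, 3, 1, -1)
t=15: X=(-7, 3, 1, -1), d=5 → -e3, X_16=(-7, 3, 0, -1)
t=16: X=(-7, 3, 0, -1), d=7 → -e4, X_17=(-7, 3, 0, -2)
t=17: X=(-7, 3, 0, -2), d=0 → +e1, X_18=(-6, 3, 0, -2)
t=18: X=(-6, 3, 0, -2), d=2 → +e2, X_19=(-6, 4, 0, -2)

2


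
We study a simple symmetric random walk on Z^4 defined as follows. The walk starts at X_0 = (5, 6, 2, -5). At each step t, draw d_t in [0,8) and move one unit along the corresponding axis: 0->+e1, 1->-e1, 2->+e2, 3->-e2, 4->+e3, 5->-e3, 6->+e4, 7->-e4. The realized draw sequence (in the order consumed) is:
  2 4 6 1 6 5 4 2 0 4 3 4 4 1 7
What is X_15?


t=0: X=(5, 6, 2, -5), d=2 → +e2, X_1=(5, 7, 2, -5)
t=1: X=(5, 7, 2, -5), d=4 → +e3, X_2=(5, 7, 3, -5)
t=2: X=(5, 7, 3, -5), d=6 → +e4, X_3=(5, 7, 3, -4)
t=3: X=(5, 7, 3, -4), d=1 → -e1, X_4=(4, 7, 3, -4)
t=4: X=(4, 7, 3, -4), d=6 → +e4, X_5=(4, 7, 3, -3)
t=5: X=(4, 7, 3, -3), d=5 → -e3, X_6=(4, 7, 2, -3)
t=6: X=(4, 7, 2, -3), d=4 → +e3, X_7=(4, 7, 3, -3)
t=7: X=(4, 7, 3, -3), d=2 → +e2, X_8=(4, 8, 3, -3)
t=8: X=(4, 8, 3, -3), d=0 → +e1, X_9=(5, 8, 3, -3)
t=9: X=(5, 8, 3, -3), d=4 → +e3, X_10=(5, 8, 4, -3)
t=10: X=(5, 8, 4, -3), d=3 → -e2, X_11=(5, 7, 4, -3)
t=11: X=(5, 7, 4, -3), d=4 → +e3, X_12=(5, 7, 5, -3)
t=12: X=(5, 7, 5, -3), d=4 → +e3, X_13=(5, 7, 6, -3)
t=13: X=(5, 7, 6, -3), d=1 → -e1, X_14=(4, 7, 6, -3)
t=14: X=(4, 7, 6, -3), d=7 → -e4, X_15=(4, 7, 6, -4)

(4, 7, 6, -4)


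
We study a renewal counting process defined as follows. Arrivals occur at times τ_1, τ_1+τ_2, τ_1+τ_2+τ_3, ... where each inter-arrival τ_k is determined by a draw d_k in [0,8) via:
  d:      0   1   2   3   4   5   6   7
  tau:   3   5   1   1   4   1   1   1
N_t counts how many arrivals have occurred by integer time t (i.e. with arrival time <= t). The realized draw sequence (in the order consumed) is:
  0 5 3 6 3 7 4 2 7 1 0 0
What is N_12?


draw d_1=0: τ_1=3, arrival time A_1=3
draw d_2=5: τ_2=1, arrival time A_2=4
draw d_3=3: τ_3=1, arrival time A_3=5
draw d_4=6: τ_4=1, arrival time A_4=6
draw d_5=3: τ_5=1, arrival time A_5=7
draw d_6=7: τ_6=1, arrival time A_6=8
draw d_7=4: τ_7=4, arrival time A_7=12
draw d_8=2: τ_8=1, arrival time A_8=13
draw d_9=7: τ_9=1, arrival time A_9=14
draw d_10=1: τ_10=5, arrival time A_10=19
draw d_11=0: τ_11=3, arrival time A_11=22
draw d_12=0: τ_12=3, arrival time A_12=25
N_t over t=0..12: 0:0 1:0 2:0 3:1 4:2 5:3 6:4 7:5 8:6 9:6 10:6 11:6 12:7

7


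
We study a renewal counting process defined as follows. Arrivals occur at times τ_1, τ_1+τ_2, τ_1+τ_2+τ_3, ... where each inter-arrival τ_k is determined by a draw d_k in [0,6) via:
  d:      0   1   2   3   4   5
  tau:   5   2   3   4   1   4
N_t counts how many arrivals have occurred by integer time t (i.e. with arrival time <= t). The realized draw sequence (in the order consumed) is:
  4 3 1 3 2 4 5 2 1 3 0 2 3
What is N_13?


draw d_1=4: τ_1=1, arrival time A_1=1
draw d_2=3: τ_2=4, arrival time A_2=5
draw d_3=1: τ_3=2, arrival time A_3=7
draw d_4=3: τ_4=4, arrival time A_4=11
draw d_5=2: τ_5=3, arrival time A_5=14
draw d_6=4: τ_6=1, arrival time A_6=15
draw d_7=5: τ_7=4, arrival time A_7=19
draw d_8=2: τ_8=3, arrival time A_8=22
draw d_9=1: τ_9=2, arrival time A_9=24
draw d_10=3: τ_10=4, arrival time A_10=28
draw d_11=0: τ_11=5, arrival time A_11=33
draw d_12=2: τ_12=3, arrival time A_12=36
draw d_13=3: τ_13=4, arrival time A_13=40
N_t over t=0..13: 0:0 1:1 2:1 3:1 4:1 5:2 6:2 7:3 8:3 9:3 10:3 11:4 12:4 13:4

4


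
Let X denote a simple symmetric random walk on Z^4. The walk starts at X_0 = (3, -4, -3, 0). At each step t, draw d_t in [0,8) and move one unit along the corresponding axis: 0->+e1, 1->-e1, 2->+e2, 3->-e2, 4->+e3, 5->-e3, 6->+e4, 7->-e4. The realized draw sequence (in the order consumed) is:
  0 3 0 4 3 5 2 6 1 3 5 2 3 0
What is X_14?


t=0: X=(3, -4, -3, 0), d=0 → +e1, X_1=(4, -4, -3, 0)
t=1: X=(4, -4, -3, 0), d=3 → -e2, X_2=(4, -5, -3, 0)
t=2: X=(4, -5, -3, 0), d=0 → +e1, X_3=(5, -5, -3, 0)
t=3: X=(5, -5, -3, 0), d=4 → +e3, X_4=(5, -5, -2, 0)
t=4: X=(5, -5, -2, 0), d=3 → -e2, X_5=(5, -6, -2, 0)
t=5: X=(5, -6, -2, 0), d=5 → -e3, X_6=(5, -6, -3, 0)
t=6: X=(5, -6, -3, 0), d=2 → +e2, X_7=(5, -5, -3, 0)
t=7: X=(5, -5, -3, 0), d=6 → +e4, X_8=(5, -5, -3, 1)
t=8: X=(5, -5, -3, 1), d=1 → -e1, X_9=(4, -5, -3, 1)
t=9: X=(4, -5, -3, 1), d=3 → -e2, X_10=(4, -6, -3, 1)
t=10: X=(4, -6, -3, 1), d=5 → -e3, X_11=(4, -6, -4, 1)
t=11: X=(4, -6, -4, 1), d=2 → +e2, X_12=(4, -5, -4, 1)
t=12: X=(4, -5, -4, 1), d=3 → -e2, X_13=(4, -6, -4, 1)
t=13: X=(4, -6, -4, 1), d=0 → +e1, X_14=(5, -6, -4, 1)

(5, -6, -4, 1)


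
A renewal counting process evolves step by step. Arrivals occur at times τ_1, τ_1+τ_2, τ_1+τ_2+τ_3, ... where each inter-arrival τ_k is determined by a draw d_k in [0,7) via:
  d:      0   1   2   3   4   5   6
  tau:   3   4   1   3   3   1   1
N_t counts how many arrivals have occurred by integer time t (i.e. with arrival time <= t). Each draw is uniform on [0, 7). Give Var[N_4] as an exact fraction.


2972646/5764801

Inter-arrival values over d=0..6: [3, 4, 1, 3, 3, 1, 1]
Each d has probability 1/7, so the pmf of τ is: f(1) = 3/7, f(3) = 3/7, f(4) = 1/7
Let p_n(j) = P(N_n = j), with p_0 = [1]. Condition on τ_1: p_n(0) = P(τ > n), and for j >= 1, p_n(j) = Σ_{k<=n} f(k)·p_{n−k}(j−1)
p_1 = [4/7, 3/7]  (j = 0..1)
p_2 = [4/7, 12/49, 9/49]  (j = 0..2)
p_3 = [1/7, 33/49, 36/343, 27/343]  (j = 0..3)
p_4 = [0, 22/49, 162/343, 108/2401, 81/2401]  (j = 0..4)
E[N_4] = Σ j·p_4(j) = 3994/2401;  E[N_4²] = Σ j²·p_4(j) = 1126/343
Var[N_4] = 1126/343 − (3994/2401)² = 2972646/5764801


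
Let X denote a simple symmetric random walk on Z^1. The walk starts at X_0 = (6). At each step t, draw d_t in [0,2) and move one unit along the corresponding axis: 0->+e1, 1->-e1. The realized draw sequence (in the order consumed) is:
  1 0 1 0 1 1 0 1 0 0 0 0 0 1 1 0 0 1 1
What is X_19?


t=0: X=(6), d=1 → -e1, X_1=(5)
t=1: X=(5), d=0 → +e1, X_2=(6)
t=2: X=(6), d=1 → -e1, X_3=(5)
t=3: X=(5), d=0 → +e1, X_4=(6)
t=4: X=(6), d=1 → -e1, X_5=(5)
t=5: X=(5), d=1 → -e1, X_6=(4)
t=6: X=(4), d=0 → +e1, X_7=(5)
t=7: X=(5), d=1 → -e1, X_8=(4)
t=8: X=(4), d=0 → +e1, X_9=(5)
t=9: X=(5), d=0 → +e1, X_10=(6)
t=10: X=(6), d=0 → +e1, X_11=(7)
t=11: X=(7), d=0 → +e1, X_12=(8)
t=12: X=(8), d=0 → +e1, X_13=(9)
t=13: X=(9), d=1 → -e1, X_14=(8)
t=14: X=(8), d=1 → -e1, X_15=(7)
t=15: X=(7), d=0 → +e1, X_16=(8)
t=16: X=(8), d=0 → +e1, X_17=(9)
t=17: X=(9), d=1 → -e1, X_18=(8)
t=18: X=(8), d=1 → -e1, X_19=(7)

(7)


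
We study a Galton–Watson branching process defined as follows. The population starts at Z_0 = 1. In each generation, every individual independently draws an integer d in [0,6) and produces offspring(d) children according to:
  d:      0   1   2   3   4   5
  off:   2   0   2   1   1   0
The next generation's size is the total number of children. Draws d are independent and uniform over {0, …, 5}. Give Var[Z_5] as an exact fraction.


Outcome values over d=0..5: [2, 0, 2, 1, 1, 0]
Σy = 6, Σy² = 10, M = 6
μ = 6/6 = 1,  σ² = 10/6 − (1)² = 2/3
V_0 = 0, E_0 = 1
V_1 = 2/3·E_0 + (1)²·V_0 = 2/3;  E_1 = 1
V_2 = 2/3·E_1 + (1)²·V_1 = 4/3;  E_2 = 1
V_3 = 2/3·E_2 + (1)²·V_2 = 2;  E_3 = 1
V_4 = 2/3·E_3 + (1)²·V_3 = 8/3;  E_4 = 1
V_5 = 2/3·E_4 + (1)²·V_4 = 10/3;  E_5 = 1

10/3


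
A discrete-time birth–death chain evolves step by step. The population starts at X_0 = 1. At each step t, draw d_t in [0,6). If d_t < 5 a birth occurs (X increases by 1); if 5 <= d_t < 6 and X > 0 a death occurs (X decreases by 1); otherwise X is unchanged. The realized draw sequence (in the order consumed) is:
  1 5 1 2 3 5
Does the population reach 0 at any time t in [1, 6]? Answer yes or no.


t=0: X=1, d=1 → birth, X_1=2
t=1: X=2, d=5 → death, X_2=1
t=2: X=1, d=1 → birth, X_3=2
t=3: X=2, d=2 → birth, X_4=3
t=4: X=3, d=3 → birth, X_5=4
t=5: X=4, d=5 → death, X_6=3

no


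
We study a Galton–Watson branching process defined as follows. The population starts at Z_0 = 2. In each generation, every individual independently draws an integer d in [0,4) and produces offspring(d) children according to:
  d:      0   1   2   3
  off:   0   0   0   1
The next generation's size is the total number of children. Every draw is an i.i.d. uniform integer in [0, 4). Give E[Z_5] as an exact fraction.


Outcome values over d=0..3: [0, 0, 0, 1]
Σy = 1, Σy² = 1, M = 4
μ = 1/4 = 1/4,  σ² = 1/4 − (1/4)² = 3/16
E[Z_0] = 2
E[Z_1] = 1/4·E[Z_0] = 1/2
E[Z_2] = 1/4·E[Z_1] = 1/8
E[Z_3] = 1/4·E[Z_2] = 1/32
E[Z_4] = 1/4·E[Z_3] = 1/128
E[Z_5] = 1/4·E[Z_4] = 1/512

1/512


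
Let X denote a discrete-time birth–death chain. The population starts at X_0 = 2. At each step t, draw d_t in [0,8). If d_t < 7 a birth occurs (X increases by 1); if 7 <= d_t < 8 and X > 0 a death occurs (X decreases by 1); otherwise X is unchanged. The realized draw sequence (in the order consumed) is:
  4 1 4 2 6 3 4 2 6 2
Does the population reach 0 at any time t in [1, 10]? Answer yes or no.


no

t=0: X=2, d=4 → birth, X_1=3
t=1: X=3, d=1 → birth, X_2=4
t=2: X=4, d=4 → birth, X_3=5
t=3: X=5, d=2 → birth, X_4=6
t=4: X=6, d=6 → birth, X_5=7
t=5: X=7, d=3 → birth, X_6=8
t=6: X=8, d=4 → birth, X_7=9
t=7: X=9, d=2 → birth, X_8=10
t=8: X=10, d=6 → birth, X_9=11
t=9: X=11, d=2 → birth, X_10=12


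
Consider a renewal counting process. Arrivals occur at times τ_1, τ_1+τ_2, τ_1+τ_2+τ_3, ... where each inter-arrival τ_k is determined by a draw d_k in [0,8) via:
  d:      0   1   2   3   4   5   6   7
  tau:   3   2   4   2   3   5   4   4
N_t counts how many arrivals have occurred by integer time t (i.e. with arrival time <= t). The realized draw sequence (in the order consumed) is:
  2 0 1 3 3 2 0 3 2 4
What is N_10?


draw d_1=2: τ_1=4, arrival time A_1=4
draw d_2=0: τ_2=3, arrival time A_2=7
draw d_3=1: τ_3=2, arrival time A_3=9
draw d_4=3: τ_4=2, arrival time A_4=11
draw d_5=3: τ_5=2, arrival time A_5=13
draw d_6=2: τ_6=4, arrival time A_6=17
draw d_7=0: τ_7=3, arrival time A_7=20
draw d_8=3: τ_8=2, arrival time A_8=22
draw d_9=2: τ_9=4, arrival time A_9=26
draw d_10=4: τ_10=3, arrival time A_10=29
N_t over t=0..10: 0:0 1:0 2:0 3:0 4:1 5:1 6:1 7:2 8:2 9:3 10:3

3


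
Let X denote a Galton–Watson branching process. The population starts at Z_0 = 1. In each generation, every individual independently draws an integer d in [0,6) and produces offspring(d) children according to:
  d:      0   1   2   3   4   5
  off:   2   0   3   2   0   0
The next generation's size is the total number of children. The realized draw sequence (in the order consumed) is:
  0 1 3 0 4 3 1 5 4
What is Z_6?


gen 0: Z_0=1, draws=[0], offspring=[2], Z_1=2
gen 1: Z_1=2, draws=[1, 3], offspring=[0, 2], Z_2=2
gen 2: Z_2=2, draws=[0, 4], offspring=[2, 0], Z_3=2
gen 3: Z_3=2, draws=[3, 1], offspring=[2, 0], Z_4=2
gen 4: Z_4=2, draws=[5, 4], offspring=[0, 0], Z_5=0
gen 5: Z_5=0, draws=[], offspring=[], Z_6=0

0
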